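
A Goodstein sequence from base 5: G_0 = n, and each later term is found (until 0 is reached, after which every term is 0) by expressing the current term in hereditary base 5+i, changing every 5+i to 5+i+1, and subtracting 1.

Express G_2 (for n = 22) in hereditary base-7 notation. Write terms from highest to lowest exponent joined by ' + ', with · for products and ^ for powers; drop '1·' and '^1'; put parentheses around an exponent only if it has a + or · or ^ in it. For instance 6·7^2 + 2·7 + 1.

[0] 22 ≡ 4·5 + 2 (base 5). Lift 6: 26. −1: 25.
[1] 25 ≡ 4·6 + 1 (base 6). Lift 7: 29. −1: 28.
[2] 28 ≡ 4·7 (base 7). Lift 8: 32. −1: 31.

4·7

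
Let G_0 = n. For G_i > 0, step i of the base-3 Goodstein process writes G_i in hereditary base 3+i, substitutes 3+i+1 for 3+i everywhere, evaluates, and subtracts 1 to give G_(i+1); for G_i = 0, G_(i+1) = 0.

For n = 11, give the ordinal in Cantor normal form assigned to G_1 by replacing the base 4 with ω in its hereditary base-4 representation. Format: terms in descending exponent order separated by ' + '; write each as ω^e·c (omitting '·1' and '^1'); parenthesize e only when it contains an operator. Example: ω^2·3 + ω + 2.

ω^2 + 1

G_0 = 11. HB_3(11) = 3^2 + 2. Bump = 18. G_1 = 17.
G_1 = 17. HB_4(17) = 4^2 + 1. Bump = 26. G_2 = 25.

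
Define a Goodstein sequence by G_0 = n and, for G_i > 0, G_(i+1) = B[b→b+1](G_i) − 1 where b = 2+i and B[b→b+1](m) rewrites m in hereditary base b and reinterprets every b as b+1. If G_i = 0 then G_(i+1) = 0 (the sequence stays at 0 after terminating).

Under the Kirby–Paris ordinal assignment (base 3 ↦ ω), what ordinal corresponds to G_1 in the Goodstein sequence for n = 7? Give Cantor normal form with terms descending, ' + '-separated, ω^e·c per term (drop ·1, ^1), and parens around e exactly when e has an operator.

G_0=7  [base 2] 2^2 + 2 + 1  →[2↦3]→  3^3 + 3 + 1 = 31  −1 ⇒ G_1=30
G_1=30  [base 3] 3^3 + 3  →[3↦4]→  4^4 + 4 = 260  −1 ⇒ G_2=259

ω^ω + ω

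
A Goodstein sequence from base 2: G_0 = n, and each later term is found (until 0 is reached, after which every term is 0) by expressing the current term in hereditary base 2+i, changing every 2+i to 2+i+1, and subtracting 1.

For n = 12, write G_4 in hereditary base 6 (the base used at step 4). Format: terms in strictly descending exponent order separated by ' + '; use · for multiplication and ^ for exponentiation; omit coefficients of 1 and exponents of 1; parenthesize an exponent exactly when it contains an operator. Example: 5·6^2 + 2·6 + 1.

6^(6 + 1) + 2·6^2 + 6 + 5

step 0: 12 = 2^(2 + 1) + 2^2; sub 3 for 2: 3^(3 + 1) + 3^3; = 108; G_1 = 108−1 = 107
step 1: 107 = 3^(3 + 1) + 2·3^2 + 2·3 + 2; sub 4 for 3: 4^(4 + 1) + 2·4^2 + 2·4 + 2; = 1066; G_2 = 1066−1 = 1065
step 2: 1065 = 4^(4 + 1) + 2·4^2 + 2·4 + 1; sub 5 for 4: 5^(5 + 1) + 2·5^2 + 2·5 + 1; = 15686; G_3 = 15686−1 = 15685
step 3: 15685 = 5^(5 + 1) + 2·5^2 + 2·5; sub 6 for 5: 6^(6 + 1) + 2·6^2 + 2·6; = 280020; G_4 = 280020−1 = 280019
step 4: 280019 = 6^(6 + 1) + 2·6^2 + 6 + 5; sub 7 for 6: 7^(7 + 1) + 2·7^2 + 7 + 5; = 5764911; G_5 = 5764911−1 = 5764910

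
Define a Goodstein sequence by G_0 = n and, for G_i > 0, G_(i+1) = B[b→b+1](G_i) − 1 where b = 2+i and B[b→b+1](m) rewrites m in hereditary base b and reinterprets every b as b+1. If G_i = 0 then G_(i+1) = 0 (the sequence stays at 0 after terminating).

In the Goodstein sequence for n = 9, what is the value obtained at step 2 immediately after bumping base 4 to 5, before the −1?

9843

G_0=9  [base 2] 2^(2 + 1) + 1  →[2↦3]→  3^(3 + 1) + 1 = 82  −1 ⇒ G_1=81
G_1=81  [base 3] 3^(3 + 1)  →[3↦4]→  4^(4 + 1) = 1024  −1 ⇒ G_2=1023
G_2=1023  [base 4] 3·4^4 + 3·4^3 + 3·4^2 + 3·4 + 3  →[4↦5]→  3·5^5 + 3·5^3 + 3·5^2 + 3·5 + 3 = 9843  −1 ⇒ G_3=9842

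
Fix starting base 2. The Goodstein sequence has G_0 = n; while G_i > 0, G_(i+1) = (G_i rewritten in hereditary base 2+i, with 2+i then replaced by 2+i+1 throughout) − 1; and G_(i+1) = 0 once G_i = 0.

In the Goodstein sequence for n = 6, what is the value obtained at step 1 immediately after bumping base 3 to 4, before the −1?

258

i=0: 6 = 2^2 + 2 (b=2); 2→3: 3^3 + 3 = 30; 30−1 = 29
i=1: 29 = 3^3 + 2 (b=3); 3→4: 4^4 + 2 = 258; 258−1 = 257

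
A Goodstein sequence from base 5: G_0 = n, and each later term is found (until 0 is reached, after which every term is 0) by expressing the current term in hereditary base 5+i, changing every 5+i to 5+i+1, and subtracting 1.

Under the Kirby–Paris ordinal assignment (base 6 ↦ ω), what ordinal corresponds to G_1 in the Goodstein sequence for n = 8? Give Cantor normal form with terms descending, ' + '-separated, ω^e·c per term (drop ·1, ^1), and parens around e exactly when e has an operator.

ω + 2

base 5: 8 = 5 + 3; at 6: 6 + 3 = 9; next = 8
base 6: 8 = 6 + 2; at 7: 7 + 2 = 9; next = 8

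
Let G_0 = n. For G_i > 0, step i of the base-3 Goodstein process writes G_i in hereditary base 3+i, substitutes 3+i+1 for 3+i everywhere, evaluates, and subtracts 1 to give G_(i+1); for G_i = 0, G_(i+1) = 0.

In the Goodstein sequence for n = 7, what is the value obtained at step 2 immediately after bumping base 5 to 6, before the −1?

base 3: 7 = 2·3 + 1; at 4: 2·4 + 1 = 9; next = 8
base 4: 8 = 2·4; at 5: 2·5 = 10; next = 9

10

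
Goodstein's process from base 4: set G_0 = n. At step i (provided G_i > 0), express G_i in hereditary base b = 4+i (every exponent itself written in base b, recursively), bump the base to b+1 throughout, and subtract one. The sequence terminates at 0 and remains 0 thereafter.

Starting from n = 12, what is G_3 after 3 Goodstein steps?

16

[0] 12 ≡ 3·4 (base 4). Lift 5: 15. −1: 14.
[1] 14 ≡ 2·5 + 4 (base 5). Lift 6: 16. −1: 15.
[2] 15 ≡ 2·6 + 3 (base 6). Lift 7: 17. −1: 16.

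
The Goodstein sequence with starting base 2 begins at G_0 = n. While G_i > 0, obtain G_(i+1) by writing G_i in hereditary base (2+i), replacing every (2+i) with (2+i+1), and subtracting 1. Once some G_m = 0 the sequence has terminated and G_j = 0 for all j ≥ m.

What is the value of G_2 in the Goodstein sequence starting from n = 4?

(0) 4|_2 = 2^2 ↦ 3^3|_3 = 27 ⇒ 26
(1) 26|_3 = 2·3^2 + 2·3 + 2 ↦ 2·4^2 + 2·4 + 2|_4 = 42 ⇒ 41
(2) 41|_4 = 2·4^2 + 2·4 + 1 ↦ 2·5^2 + 2·5 + 1|_5 = 61 ⇒ 60

41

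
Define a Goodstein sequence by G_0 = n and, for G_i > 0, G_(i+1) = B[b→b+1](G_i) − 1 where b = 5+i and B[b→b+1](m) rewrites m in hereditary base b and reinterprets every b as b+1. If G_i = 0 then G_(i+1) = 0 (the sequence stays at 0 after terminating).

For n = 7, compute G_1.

step 0: 7 = 5 + 2; sub 6 for 5: 6 + 2; = 8; G_1 = 8−1 = 7
step 1: 7 = 6 + 1; sub 7 for 6: 7 + 1; = 8; G_2 = 8−1 = 7

7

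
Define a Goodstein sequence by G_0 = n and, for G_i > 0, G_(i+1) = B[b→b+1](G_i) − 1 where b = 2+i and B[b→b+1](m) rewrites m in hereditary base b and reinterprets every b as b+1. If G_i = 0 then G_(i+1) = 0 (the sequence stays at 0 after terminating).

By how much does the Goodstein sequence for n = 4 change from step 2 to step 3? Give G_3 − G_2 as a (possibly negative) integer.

19

4 —HB2→ 2^2 —bump→ 3^3 = 27 —(−1)→ 26
26 —HB3→ 2·3^2 + 2·3 + 2 —bump→ 2·4^2 + 2·4 + 2 = 42 —(−1)→ 41
41 —HB4→ 2·4^2 + 2·4 + 1 —bump→ 2·5^2 + 2·5 + 1 = 61 —(−1)→ 60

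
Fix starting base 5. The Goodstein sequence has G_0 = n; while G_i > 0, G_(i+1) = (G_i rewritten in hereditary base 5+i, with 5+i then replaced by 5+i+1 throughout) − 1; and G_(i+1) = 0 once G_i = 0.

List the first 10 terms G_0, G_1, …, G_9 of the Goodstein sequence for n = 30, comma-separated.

[0] 30 ≡ 5^2 + 5 (base 5). Lift 6: 42. −1: 41.
[1] 41 ≡ 6^2 + 5 (base 6). Lift 7: 54. −1: 53.
[2] 53 ≡ 7^2 + 4 (base 7). Lift 8: 68. −1: 67.
[3] 67 ≡ 8^2 + 3 (base 8). Lift 9: 84. −1: 83.
[4] 83 ≡ 9^2 + 2 (base 9). Lift 10: 102. −1: 101.
[5] 101 ≡ 10^2 + 1 (base 10). Lift 11: 122. −1: 121.
[6] 121 ≡ 11^2 (base 11). Lift 12: 144. −1: 143.
[7] 143 ≡ 11·12 + 11 (base 12). Lift 13: 154. −1: 153.
[8] 153 ≡ 11·13 + 10 (base 13). Lift 14: 164. −1: 163.

30, 41, 53, 67, 83, 101, 121, 143, 153, 163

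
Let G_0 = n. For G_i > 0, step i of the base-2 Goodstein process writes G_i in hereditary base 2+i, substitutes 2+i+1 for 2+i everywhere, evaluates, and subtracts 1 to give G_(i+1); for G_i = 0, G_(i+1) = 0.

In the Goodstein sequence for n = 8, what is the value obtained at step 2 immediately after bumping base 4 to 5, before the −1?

[0] 8 ≡ 2^(2 + 1) (base 2). Lift 3: 81. −1: 80.
[1] 80 ≡ 2·3^3 + 2·3^2 + 2·3 + 2 (base 3). Lift 4: 554. −1: 553.

6311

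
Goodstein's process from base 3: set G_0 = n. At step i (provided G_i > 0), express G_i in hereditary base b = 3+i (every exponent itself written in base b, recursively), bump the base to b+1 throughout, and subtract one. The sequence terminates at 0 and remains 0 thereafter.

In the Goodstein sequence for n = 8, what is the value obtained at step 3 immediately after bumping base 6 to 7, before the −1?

12

G_0 = 8. HB_3(8) = 2·3 + 2. Bump = 10. G_1 = 9.
G_1 = 9. HB_4(9) = 2·4 + 1. Bump = 11. G_2 = 10.
G_2 = 10. HB_5(10) = 2·5. Bump = 12. G_3 = 11.
G_3 = 11. HB_6(11) = 6 + 5. Bump = 12. G_4 = 11.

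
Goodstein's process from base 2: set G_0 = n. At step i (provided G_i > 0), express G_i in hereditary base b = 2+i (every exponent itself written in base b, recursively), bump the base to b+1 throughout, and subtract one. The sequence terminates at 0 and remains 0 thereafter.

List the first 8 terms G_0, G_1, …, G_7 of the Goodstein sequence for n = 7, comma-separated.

7, 30, 259, 3127, 46657, 823543, 16777215, 37665879

(0) 7|_2 = 2^2 + 2 + 1 ↦ 3^3 + 3 + 1|_3 = 31 ⇒ 30
(1) 30|_3 = 3^3 + 3 ↦ 4^4 + 4|_4 = 260 ⇒ 259
(2) 259|_4 = 4^4 + 3 ↦ 5^5 + 3|_5 = 3128 ⇒ 3127
(3) 3127|_5 = 5^5 + 2 ↦ 6^6 + 2|_6 = 46658 ⇒ 46657
(4) 46657|_6 = 6^6 + 1 ↦ 7^7 + 1|_7 = 823544 ⇒ 823543
(5) 823543|_7 = 7^7 ↦ 8^8|_8 = 16777216 ⇒ 16777215
(6) 16777215|_8 = 7·8^7 + 7·8^6 + 7·8^5 + 7·8^4 + 7·8^3 + 7·8^2 + 7·8 + 7 ↦ 7·9^7 + 7·9^6 + 7·9^5 + 7·9^4 + 7·9^3 + 7·9^2 + 7·9 + 7|_9 = 37665880 ⇒ 37665879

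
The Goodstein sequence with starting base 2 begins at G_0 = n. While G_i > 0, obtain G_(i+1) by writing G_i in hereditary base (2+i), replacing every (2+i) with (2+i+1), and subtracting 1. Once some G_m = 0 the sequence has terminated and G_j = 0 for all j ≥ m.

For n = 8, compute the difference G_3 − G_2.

G_0 = 8. HB_2(8) = 2^(2 + 1). Bump = 81. G_1 = 80.
G_1 = 80. HB_3(80) = 2·3^3 + 2·3^2 + 2·3 + 2. Bump = 554. G_2 = 553.
G_2 = 553. HB_4(553) = 2·4^4 + 2·4^2 + 2·4 + 1. Bump = 6311. G_3 = 6310.

5757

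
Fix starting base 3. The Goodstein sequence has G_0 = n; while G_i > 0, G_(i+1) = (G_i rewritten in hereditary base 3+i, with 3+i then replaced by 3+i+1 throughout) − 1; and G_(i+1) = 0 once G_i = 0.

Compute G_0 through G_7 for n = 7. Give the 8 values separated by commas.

i=0: 7 = 2·3 + 1 (b=3); 3→4: 2·4 + 1 = 9; 9−1 = 8
i=1: 8 = 2·4 (b=4); 4→5: 2·5 = 10; 10−1 = 9
i=2: 9 = 5 + 4 (b=5); 5→6: 6 + 4 = 10; 10−1 = 9
i=3: 9 = 6 + 3 (b=6); 6→7: 7 + 3 = 10; 10−1 = 9
i=4: 9 = 7 + 2 (b=7); 7→8: 8 + 2 = 10; 10−1 = 9
i=5: 9 = 8 + 1 (b=8); 8→9: 9 + 1 = 10; 10−1 = 9
i=6: 9 = 9 (b=9); 9→10: 10 = 10; 10−1 = 9

7, 8, 9, 9, 9, 9, 9, 9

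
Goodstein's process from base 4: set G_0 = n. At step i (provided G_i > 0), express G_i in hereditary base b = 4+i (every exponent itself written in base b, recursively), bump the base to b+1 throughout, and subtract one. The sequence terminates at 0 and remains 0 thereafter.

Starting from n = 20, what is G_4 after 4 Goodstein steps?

65

i=0: 20 = 4^2 + 4 (b=4); 4→5: 5^2 + 5 = 30; 30−1 = 29
i=1: 29 = 5^2 + 4 (b=5); 5→6: 6^2 + 4 = 40; 40−1 = 39
i=2: 39 = 6^2 + 3 (b=6); 6→7: 7^2 + 3 = 52; 52−1 = 51
i=3: 51 = 7^2 + 2 (b=7); 7→8: 8^2 + 2 = 66; 66−1 = 65
i=4: 65 = 8^2 + 1 (b=8); 8→9: 9^2 + 1 = 82; 82−1 = 81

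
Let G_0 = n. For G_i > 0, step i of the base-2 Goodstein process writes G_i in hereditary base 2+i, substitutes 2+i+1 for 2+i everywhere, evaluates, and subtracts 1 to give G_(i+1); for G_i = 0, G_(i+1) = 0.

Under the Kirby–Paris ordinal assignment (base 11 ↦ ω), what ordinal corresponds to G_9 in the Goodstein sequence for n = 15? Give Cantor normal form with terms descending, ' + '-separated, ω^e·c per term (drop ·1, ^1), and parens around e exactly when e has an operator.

ω^(ω + 1) + ω^7·7 + ω^6·7 + ω^5·7 + ω^4·7 + ω^3·7 + ω^2·7 + ω·7 + 4

G_0=15  [base 2] 2^(2 + 1) + 2^2 + 2 + 1  →[2↦3]→  3^(3 + 1) + 3^3 + 3 + 1 = 112  −1 ⇒ G_1=111
G_1=111  [base 3] 3^(3 + 1) + 3^3 + 3  →[3↦4]→  4^(4 + 1) + 4^4 + 4 = 1284  −1 ⇒ G_2=1283
G_2=1283  [base 4] 4^(4 + 1) + 4^4 + 3  →[4↦5]→  5^(5 + 1) + 5^5 + 3 = 18753  −1 ⇒ G_3=18752
G_3=18752  [base 5] 5^(5 + 1) + 5^5 + 2  →[5↦6]→  6^(6 + 1) + 6^6 + 2 = 326594  −1 ⇒ G_4=326593
G_4=326593  [base 6] 6^(6 + 1) + 6^6 + 1  →[6↦7]→  7^(7 + 1) + 7^7 + 1 = 6588345  −1 ⇒ G_5=6588344
G_5=6588344  [base 7] 7^(7 + 1) + 7^7  →[7↦8]→  8^(8 + 1) + 8^8 = 150994944  −1 ⇒ G_6=150994943
G_6=150994943  [base 8] 8^(8 + 1) + 7·8^7 + 7·8^6 + 7·8^5 + 7·8^4 + 7·8^3 + 7·8^2 + 7·8 + 7  →[8↦9]→  9^(9 + 1) + 7·9^7 + 7·9^6 + 7·9^5 + 7·9^4 + 7·9^3 + 7·9^2 + 7·9 + 7 = 3524450281  −1 ⇒ G_7=3524450280
G_7=3524450280  [base 9] 9^(9 + 1) + 7·9^7 + 7·9^6 + 7·9^5 + 7·9^4 + 7·9^3 + 7·9^2 + 7·9 + 6  →[9↦10]→  10^(10 + 1) + 7·10^7 + 7·10^6 + 7·10^5 + 7·10^4 + 7·10^3 + 7·10^2 + 7·10 + 6 = 100077777776  −1 ⇒ G_8=100077777775
G_8=100077777775  [base 10] 10^(10 + 1) + 7·10^7 + 7·10^6 + 7·10^5 + 7·10^4 + 7·10^3 + 7·10^2 + 7·10 + 5  →[10↦11]→  11^(11 + 1) + 7·11^7 + 7·11^6 + 7·11^5 + 7·11^4 + 7·11^3 + 7·11^2 + 7·11 + 5 = 3138578427935  −1 ⇒ G_9=3138578427934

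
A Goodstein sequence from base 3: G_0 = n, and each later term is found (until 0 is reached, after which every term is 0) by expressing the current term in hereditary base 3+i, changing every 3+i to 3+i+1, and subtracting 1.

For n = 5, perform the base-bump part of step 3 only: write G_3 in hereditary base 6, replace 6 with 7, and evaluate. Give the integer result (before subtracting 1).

step 0: 5 = 3 + 2; sub 4 for 3: 4 + 2; = 6; G_1 = 6−1 = 5
step 1: 5 = 4 + 1; sub 5 for 4: 5 + 1; = 6; G_2 = 6−1 = 5
step 2: 5 = 5; sub 6 for 5: 6; = 6; G_3 = 6−1 = 5

5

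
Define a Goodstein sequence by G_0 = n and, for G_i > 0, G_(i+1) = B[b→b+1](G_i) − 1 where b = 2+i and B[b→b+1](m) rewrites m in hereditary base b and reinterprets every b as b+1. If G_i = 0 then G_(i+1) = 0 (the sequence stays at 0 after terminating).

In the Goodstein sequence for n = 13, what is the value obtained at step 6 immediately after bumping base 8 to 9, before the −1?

(0) 13|_2 = 2^(2 + 1) + 2^2 + 1 ↦ 3^(3 + 1) + 3^3 + 1|_3 = 109 ⇒ 108
(1) 108|_3 = 3^(3 + 1) + 3^3 ↦ 4^(4 + 1) + 4^4|_4 = 1280 ⇒ 1279
(2) 1279|_4 = 4^(4 + 1) + 3·4^3 + 3·4^2 + 3·4 + 3 ↦ 5^(5 + 1) + 3·5^3 + 3·5^2 + 3·5 + 3|_5 = 16093 ⇒ 16092
(3) 16092|_5 = 5^(5 + 1) + 3·5^3 + 3·5^2 + 3·5 + 2 ↦ 6^(6 + 1) + 3·6^3 + 3·6^2 + 3·6 + 2|_6 = 280712 ⇒ 280711
(4) 280711|_6 = 6^(6 + 1) + 3·6^3 + 3·6^2 + 3·6 + 1 ↦ 7^(7 + 1) + 3·7^3 + 3·7^2 + 3·7 + 1|_7 = 5765999 ⇒ 5765998
(5) 5765998|_7 = 7^(7 + 1) + 3·7^3 + 3·7^2 + 3·7 ↦ 8^(8 + 1) + 3·8^3 + 3·8^2 + 3·8|_8 = 134219480 ⇒ 134219479
(6) 134219479|_8 = 8^(8 + 1) + 3·8^3 + 3·8^2 + 2·8 + 7 ↦ 9^(9 + 1) + 3·9^3 + 3·9^2 + 2·9 + 7|_9 = 3486786856 ⇒ 3486786855

3486786856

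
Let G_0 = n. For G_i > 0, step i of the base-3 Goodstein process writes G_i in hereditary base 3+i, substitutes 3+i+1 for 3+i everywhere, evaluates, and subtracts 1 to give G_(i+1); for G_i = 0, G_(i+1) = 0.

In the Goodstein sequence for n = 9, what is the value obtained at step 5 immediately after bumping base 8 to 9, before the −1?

25

G_0=9  [base 3] 3^2  →[3↦4]→  4^2 = 16  −1 ⇒ G_1=15
G_1=15  [base 4] 3·4 + 3  →[4↦5]→  3·5 + 3 = 18  −1 ⇒ G_2=17
G_2=17  [base 5] 3·5 + 2  →[5↦6]→  3·6 + 2 = 20  −1 ⇒ G_3=19
G_3=19  [base 6] 3·6 + 1  →[6↦7]→  3·7 + 1 = 22  −1 ⇒ G_4=21
G_4=21  [base 7] 3·7  →[7↦8]→  3·8 = 24  −1 ⇒ G_5=23
G_5=23  [base 8] 2·8 + 7  →[8↦9]→  2·9 + 7 = 25  −1 ⇒ G_6=24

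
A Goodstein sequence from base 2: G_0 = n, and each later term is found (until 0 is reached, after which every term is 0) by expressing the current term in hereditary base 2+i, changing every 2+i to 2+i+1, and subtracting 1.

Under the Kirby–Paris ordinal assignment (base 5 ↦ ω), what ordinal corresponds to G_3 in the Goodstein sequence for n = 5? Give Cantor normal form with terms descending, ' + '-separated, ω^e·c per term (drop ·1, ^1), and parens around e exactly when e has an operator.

(0) 5|_2 = 2^2 + 1 ↦ 3^3 + 1|_3 = 28 ⇒ 27
(1) 27|_3 = 3^3 ↦ 4^4|_4 = 256 ⇒ 255
(2) 255|_4 = 3·4^3 + 3·4^2 + 3·4 + 3 ↦ 3·5^3 + 3·5^2 + 3·5 + 3|_5 = 468 ⇒ 467
(3) 467|_5 = 3·5^3 + 3·5^2 + 3·5 + 2 ↦ 3·6^3 + 3·6^2 + 3·6 + 2|_6 = 776 ⇒ 775

ω^3·3 + ω^2·3 + ω·3 + 2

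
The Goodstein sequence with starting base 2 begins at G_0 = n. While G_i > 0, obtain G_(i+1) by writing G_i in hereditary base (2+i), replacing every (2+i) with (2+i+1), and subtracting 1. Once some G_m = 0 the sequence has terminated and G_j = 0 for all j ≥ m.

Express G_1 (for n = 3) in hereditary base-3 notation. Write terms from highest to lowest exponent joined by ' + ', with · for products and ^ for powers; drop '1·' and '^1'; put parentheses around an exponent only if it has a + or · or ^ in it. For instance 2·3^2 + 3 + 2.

3

G_0 = 3. HB_2(3) = 2 + 1. Bump = 4. G_1 = 3.
G_1 = 3. HB_3(3) = 3. Bump = 4. G_2 = 3.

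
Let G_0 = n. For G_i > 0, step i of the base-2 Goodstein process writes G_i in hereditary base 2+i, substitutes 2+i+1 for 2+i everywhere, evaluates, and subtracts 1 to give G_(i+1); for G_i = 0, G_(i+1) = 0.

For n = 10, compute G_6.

84073323

base 2: 10 = 2^(2 + 1) + 2; at 3: 3^(3 + 1) + 3 = 84; next = 83
base 3: 83 = 3^(3 + 1) + 2; at 4: 4^(4 + 1) + 2 = 1026; next = 1025
base 4: 1025 = 4^(4 + 1) + 1; at 5: 5^(5 + 1) + 1 = 15626; next = 15625
base 5: 15625 = 5^(5 + 1); at 6: 6^(6 + 1) = 279936; next = 279935
base 6: 279935 = 5·6^6 + 5·6^5 + 5·6^4 + 5·6^3 + 5·6^2 + 5·6 + 5; at 7: 5·7^7 + 5·7^5 + 5·7^4 + 5·7^3 + 5·7^2 + 5·7 + 5 = 4215755; next = 4215754
base 7: 4215754 = 5·7^7 + 5·7^5 + 5·7^4 + 5·7^3 + 5·7^2 + 5·7 + 4; at 8: 5·8^8 + 5·8^5 + 5·8^4 + 5·8^3 + 5·8^2 + 5·8 + 4 = 84073324; next = 84073323
base 8: 84073323 = 5·8^8 + 5·8^5 + 5·8^4 + 5·8^3 + 5·8^2 + 5·8 + 3; at 9: 5·9^9 + 5·9^5 + 5·9^4 + 5·9^3 + 5·9^2 + 5·9 + 3 = 1937434593; next = 1937434592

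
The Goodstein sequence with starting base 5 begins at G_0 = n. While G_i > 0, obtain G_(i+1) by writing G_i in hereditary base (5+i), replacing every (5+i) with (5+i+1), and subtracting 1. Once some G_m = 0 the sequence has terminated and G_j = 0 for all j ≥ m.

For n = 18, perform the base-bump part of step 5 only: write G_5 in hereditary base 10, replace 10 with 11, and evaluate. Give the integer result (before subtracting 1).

29

[0] 18 ≡ 3·5 + 3 (base 5). Lift 6: 21. −1: 20.
[1] 20 ≡ 3·6 + 2 (base 6). Lift 7: 23. −1: 22.
[2] 22 ≡ 3·7 + 1 (base 7). Lift 8: 25. −1: 24.
[3] 24 ≡ 3·8 (base 8). Lift 9: 27. −1: 26.
[4] 26 ≡ 2·9 + 8 (base 9). Lift 10: 28. −1: 27.
[5] 27 ≡ 2·10 + 7 (base 10). Lift 11: 29. −1: 28.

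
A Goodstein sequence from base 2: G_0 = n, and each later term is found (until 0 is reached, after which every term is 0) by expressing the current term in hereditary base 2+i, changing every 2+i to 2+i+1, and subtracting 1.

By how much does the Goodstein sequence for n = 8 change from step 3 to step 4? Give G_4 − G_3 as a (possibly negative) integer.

87085

base 2: 8 = 2^(2 + 1); at 3: 3^(3 + 1) = 81; next = 80
base 3: 80 = 2·3^3 + 2·3^2 + 2·3 + 2; at 4: 2·4^4 + 2·4^2 + 2·4 + 2 = 554; next = 553
base 4: 553 = 2·4^4 + 2·4^2 + 2·4 + 1; at 5: 2·5^5 + 2·5^2 + 2·5 + 1 = 6311; next = 6310
base 5: 6310 = 2·5^5 + 2·5^2 + 2·5; at 6: 2·6^6 + 2·6^2 + 2·6 = 93396; next = 93395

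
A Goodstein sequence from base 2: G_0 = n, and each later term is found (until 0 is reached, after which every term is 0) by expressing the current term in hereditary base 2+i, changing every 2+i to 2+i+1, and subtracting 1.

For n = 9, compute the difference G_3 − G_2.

[0] 9 ≡ 2^(2 + 1) + 1 (base 2). Lift 3: 82. −1: 81.
[1] 81 ≡ 3^(3 + 1) (base 3). Lift 4: 1024. −1: 1023.
[2] 1023 ≡ 3·4^4 + 3·4^3 + 3·4^2 + 3·4 + 3 (base 4). Lift 5: 9843. −1: 9842.

8819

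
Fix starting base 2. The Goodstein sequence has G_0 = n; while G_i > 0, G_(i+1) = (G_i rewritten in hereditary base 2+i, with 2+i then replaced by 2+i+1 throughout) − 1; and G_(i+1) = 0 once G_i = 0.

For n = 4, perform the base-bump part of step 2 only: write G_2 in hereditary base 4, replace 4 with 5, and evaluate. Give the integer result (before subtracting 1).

[0] 4 ≡ 2^2 (base 2). Lift 3: 27. −1: 26.
[1] 26 ≡ 2·3^2 + 2·3 + 2 (base 3). Lift 4: 42. −1: 41.
[2] 41 ≡ 2·4^2 + 2·4 + 1 (base 4). Lift 5: 61. −1: 60.

61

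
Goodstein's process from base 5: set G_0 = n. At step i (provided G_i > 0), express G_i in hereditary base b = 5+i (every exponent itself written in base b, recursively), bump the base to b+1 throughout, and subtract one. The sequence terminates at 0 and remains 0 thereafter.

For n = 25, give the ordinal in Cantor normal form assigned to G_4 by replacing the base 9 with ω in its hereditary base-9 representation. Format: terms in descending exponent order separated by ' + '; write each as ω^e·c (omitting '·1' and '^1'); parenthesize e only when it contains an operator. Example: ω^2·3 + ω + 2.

ω·5 + 2

25 —HB5→ 5^2 —bump→ 6^2 = 36 —(−1)→ 35
35 —HB6→ 5·6 + 5 —bump→ 5·7 + 5 = 40 —(−1)→ 39
39 —HB7→ 5·7 + 4 —bump→ 5·8 + 4 = 44 —(−1)→ 43
43 —HB8→ 5·8 + 3 —bump→ 5·9 + 3 = 48 —(−1)→ 47
47 —HB9→ 5·9 + 2 —bump→ 5·10 + 2 = 52 —(−1)→ 51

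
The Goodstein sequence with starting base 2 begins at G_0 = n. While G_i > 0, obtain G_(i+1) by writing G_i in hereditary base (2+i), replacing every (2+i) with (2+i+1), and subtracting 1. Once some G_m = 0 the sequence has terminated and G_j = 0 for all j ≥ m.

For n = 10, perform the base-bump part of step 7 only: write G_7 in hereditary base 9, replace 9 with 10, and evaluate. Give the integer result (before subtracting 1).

50000555552

(0) 10|_2 = 2^(2 + 1) + 2 ↦ 3^(3 + 1) + 3|_3 = 84 ⇒ 83
(1) 83|_3 = 3^(3 + 1) + 2 ↦ 4^(4 + 1) + 2|_4 = 1026 ⇒ 1025
(2) 1025|_4 = 4^(4 + 1) + 1 ↦ 5^(5 + 1) + 1|_5 = 15626 ⇒ 15625
(3) 15625|_5 = 5^(5 + 1) ↦ 6^(6 + 1)|_6 = 279936 ⇒ 279935
(4) 279935|_6 = 5·6^6 + 5·6^5 + 5·6^4 + 5·6^3 + 5·6^2 + 5·6 + 5 ↦ 5·7^7 + 5·7^5 + 5·7^4 + 5·7^3 + 5·7^2 + 5·7 + 5|_7 = 4215755 ⇒ 4215754
(5) 4215754|_7 = 5·7^7 + 5·7^5 + 5·7^4 + 5·7^3 + 5·7^2 + 5·7 + 4 ↦ 5·8^8 + 5·8^5 + 5·8^4 + 5·8^3 + 5·8^2 + 5·8 + 4|_8 = 84073324 ⇒ 84073323
(6) 84073323|_8 = 5·8^8 + 5·8^5 + 5·8^4 + 5·8^3 + 5·8^2 + 5·8 + 3 ↦ 5·9^9 + 5·9^5 + 5·9^4 + 5·9^3 + 5·9^2 + 5·9 + 3|_9 = 1937434593 ⇒ 1937434592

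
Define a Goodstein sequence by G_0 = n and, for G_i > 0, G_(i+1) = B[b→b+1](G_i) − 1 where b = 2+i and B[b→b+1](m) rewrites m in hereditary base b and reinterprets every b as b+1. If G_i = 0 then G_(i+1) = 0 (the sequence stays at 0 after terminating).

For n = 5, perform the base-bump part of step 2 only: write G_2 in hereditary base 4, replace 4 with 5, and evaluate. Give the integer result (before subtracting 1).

[0] 5 ≡ 2^2 + 1 (base 2). Lift 3: 28. −1: 27.
[1] 27 ≡ 3^3 (base 3). Lift 4: 256. −1: 255.
[2] 255 ≡ 3·4^3 + 3·4^2 + 3·4 + 3 (base 4). Lift 5: 468. −1: 467.

468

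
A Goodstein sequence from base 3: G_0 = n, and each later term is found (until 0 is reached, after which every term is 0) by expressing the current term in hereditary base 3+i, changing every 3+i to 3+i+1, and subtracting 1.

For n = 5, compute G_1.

5

[0] 5 ≡ 3 + 2 (base 3). Lift 4: 6. −1: 5.
[1] 5 ≡ 4 + 1 (base 4). Lift 5: 6. −1: 5.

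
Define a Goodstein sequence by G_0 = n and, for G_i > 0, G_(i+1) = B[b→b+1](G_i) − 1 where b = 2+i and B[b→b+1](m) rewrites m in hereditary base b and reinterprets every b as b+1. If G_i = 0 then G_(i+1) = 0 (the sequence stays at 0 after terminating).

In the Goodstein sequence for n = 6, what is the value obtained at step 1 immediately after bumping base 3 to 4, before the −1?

258

i=0: 6 = 2^2 + 2 (b=2); 2→3: 3^3 + 3 = 30; 30−1 = 29
i=1: 29 = 3^3 + 2 (b=3); 3→4: 4^4 + 2 = 258; 258−1 = 257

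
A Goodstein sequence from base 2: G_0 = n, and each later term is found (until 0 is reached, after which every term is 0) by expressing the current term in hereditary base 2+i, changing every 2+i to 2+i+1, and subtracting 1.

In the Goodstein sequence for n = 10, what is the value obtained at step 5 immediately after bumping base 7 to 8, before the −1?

i=0: 10 = 2^(2 + 1) + 2 (b=2); 2→3: 3^(3 + 1) + 3 = 84; 84−1 = 83
i=1: 83 = 3^(3 + 1) + 2 (b=3); 3→4: 4^(4 + 1) + 2 = 1026; 1026−1 = 1025
i=2: 1025 = 4^(4 + 1) + 1 (b=4); 4→5: 5^(5 + 1) + 1 = 15626; 15626−1 = 15625
i=3: 15625 = 5^(5 + 1) (b=5); 5→6: 6^(6 + 1) = 279936; 279936−1 = 279935
i=4: 279935 = 5·6^6 + 5·6^5 + 5·6^4 + 5·6^3 + 5·6^2 + 5·6 + 5 (b=6); 6→7: 5·7^7 + 5·7^5 + 5·7^4 + 5·7^3 + 5·7^2 + 5·7 + 5 = 4215755; 4215755−1 = 4215754
i=5: 4215754 = 5·7^7 + 5·7^5 + 5·7^4 + 5·7^3 + 5·7^2 + 5·7 + 4 (b=7); 7→8: 5·8^8 + 5·8^5 + 5·8^4 + 5·8^3 + 5·8^2 + 5·8 + 4 = 84073324; 84073324−1 = 84073323

84073324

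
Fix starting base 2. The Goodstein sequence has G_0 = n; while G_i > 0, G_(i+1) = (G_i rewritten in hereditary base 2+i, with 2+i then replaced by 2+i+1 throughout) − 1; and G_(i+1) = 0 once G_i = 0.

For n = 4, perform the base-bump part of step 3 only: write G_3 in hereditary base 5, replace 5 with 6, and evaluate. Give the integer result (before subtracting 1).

G_0 = 4. HB_2(4) = 2^2. Bump = 27. G_1 = 26.
G_1 = 26. HB_3(26) = 2·3^2 + 2·3 + 2. Bump = 42. G_2 = 41.
G_2 = 41. HB_4(41) = 2·4^2 + 2·4 + 1. Bump = 61. G_3 = 60.
G_3 = 60. HB_5(60) = 2·5^2 + 2·5. Bump = 84. G_4 = 83.

84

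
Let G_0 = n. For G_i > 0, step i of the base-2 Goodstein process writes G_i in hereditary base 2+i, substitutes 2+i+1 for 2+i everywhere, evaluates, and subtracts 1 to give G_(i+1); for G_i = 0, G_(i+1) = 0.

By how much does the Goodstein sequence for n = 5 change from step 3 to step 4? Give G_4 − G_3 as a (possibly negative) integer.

308

5 —HB2→ 2^2 + 1 —bump→ 3^3 + 1 = 28 —(−1)→ 27
27 —HB3→ 3^3 —bump→ 4^4 = 256 —(−1)→ 255
255 —HB4→ 3·4^3 + 3·4^2 + 3·4 + 3 —bump→ 3·5^3 + 3·5^2 + 3·5 + 3 = 468 —(−1)→ 467
467 —HB5→ 3·5^3 + 3·5^2 + 3·5 + 2 —bump→ 3·6^3 + 3·6^2 + 3·6 + 2 = 776 —(−1)→ 775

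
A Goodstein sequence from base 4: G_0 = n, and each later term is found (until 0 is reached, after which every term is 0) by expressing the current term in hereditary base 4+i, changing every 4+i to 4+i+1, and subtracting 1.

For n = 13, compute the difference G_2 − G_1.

2

[0] 13 ≡ 3·4 + 1 (base 4). Lift 5: 16. −1: 15.
[1] 15 ≡ 3·5 (base 5). Lift 6: 18. −1: 17.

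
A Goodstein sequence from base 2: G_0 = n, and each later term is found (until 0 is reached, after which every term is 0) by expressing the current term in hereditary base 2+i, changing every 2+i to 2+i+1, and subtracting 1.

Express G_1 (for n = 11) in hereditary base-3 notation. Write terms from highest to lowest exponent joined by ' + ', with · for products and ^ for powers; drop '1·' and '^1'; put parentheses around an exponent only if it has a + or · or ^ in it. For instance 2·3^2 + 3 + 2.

3^(3 + 1) + 3

(0) 11|_2 = 2^(2 + 1) + 2 + 1 ↦ 3^(3 + 1) + 3 + 1|_3 = 85 ⇒ 84
(1) 84|_3 = 3^(3 + 1) + 3 ↦ 4^(4 + 1) + 4|_4 = 1028 ⇒ 1027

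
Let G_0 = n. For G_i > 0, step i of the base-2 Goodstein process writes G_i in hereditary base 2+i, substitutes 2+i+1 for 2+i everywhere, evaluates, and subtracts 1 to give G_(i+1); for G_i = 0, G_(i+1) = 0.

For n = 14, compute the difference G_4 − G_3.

307841

i=0: 14 = 2^(2 + 1) + 2^2 + 2 (b=2); 2→3: 3^(3 + 1) + 3^3 + 3 = 111; 111−1 = 110
i=1: 110 = 3^(3 + 1) + 3^3 + 2 (b=3); 3→4: 4^(4 + 1) + 4^4 + 2 = 1282; 1282−1 = 1281
i=2: 1281 = 4^(4 + 1) + 4^4 + 1 (b=4); 4→5: 5^(5 + 1) + 5^5 + 1 = 18751; 18751−1 = 18750
i=3: 18750 = 5^(5 + 1) + 5^5 (b=5); 5→6: 6^(6 + 1) + 6^6 = 326592; 326592−1 = 326591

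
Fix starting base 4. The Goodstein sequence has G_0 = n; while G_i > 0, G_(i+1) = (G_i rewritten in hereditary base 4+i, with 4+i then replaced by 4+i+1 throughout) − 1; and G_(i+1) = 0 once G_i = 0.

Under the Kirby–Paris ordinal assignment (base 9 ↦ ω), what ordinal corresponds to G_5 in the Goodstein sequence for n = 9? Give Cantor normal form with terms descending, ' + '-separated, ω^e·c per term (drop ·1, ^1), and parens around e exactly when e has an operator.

9 —HB4→ 2·4 + 1 —bump→ 2·5 + 1 = 11 —(−1)→ 10
10 —HB5→ 2·5 —bump→ 2·6 = 12 —(−1)→ 11
11 —HB6→ 6 + 5 —bump→ 7 + 5 = 12 —(−1)→ 11
11 —HB7→ 7 + 4 —bump→ 8 + 4 = 12 —(−1)→ 11
11 —HB8→ 8 + 3 —bump→ 9 + 3 = 12 —(−1)→ 11
11 —HB9→ 9 + 2 —bump→ 10 + 2 = 12 —(−1)→ 11

ω + 2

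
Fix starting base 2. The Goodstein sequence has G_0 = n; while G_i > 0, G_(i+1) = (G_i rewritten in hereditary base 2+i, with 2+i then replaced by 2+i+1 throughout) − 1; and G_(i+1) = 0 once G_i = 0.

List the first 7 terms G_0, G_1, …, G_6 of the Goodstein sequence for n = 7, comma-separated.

7, 30, 259, 3127, 46657, 823543, 16777215

7 —HB2→ 2^2 + 2 + 1 —bump→ 3^3 + 3 + 1 = 31 —(−1)→ 30
30 —HB3→ 3^3 + 3 —bump→ 4^4 + 4 = 260 —(−1)→ 259
259 —HB4→ 4^4 + 3 —bump→ 5^5 + 3 = 3128 —(−1)→ 3127
3127 —HB5→ 5^5 + 2 —bump→ 6^6 + 2 = 46658 —(−1)→ 46657
46657 —HB6→ 6^6 + 1 —bump→ 7^7 + 1 = 823544 —(−1)→ 823543
823543 —HB7→ 7^7 —bump→ 8^8 = 16777216 —(−1)→ 16777215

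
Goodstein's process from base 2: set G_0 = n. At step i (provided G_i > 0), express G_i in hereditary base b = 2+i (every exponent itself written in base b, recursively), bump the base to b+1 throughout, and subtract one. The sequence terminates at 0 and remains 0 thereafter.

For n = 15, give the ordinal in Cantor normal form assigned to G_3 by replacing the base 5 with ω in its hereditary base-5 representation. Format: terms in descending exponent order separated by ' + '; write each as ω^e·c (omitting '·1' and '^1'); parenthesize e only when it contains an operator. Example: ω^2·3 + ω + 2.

ω^(ω + 1) + ω^ω + 2

base 2: 15 = 2^(2 + 1) + 2^2 + 2 + 1; at 3: 3^(3 + 1) + 3^3 + 3 + 1 = 112; next = 111
base 3: 111 = 3^(3 + 1) + 3^3 + 3; at 4: 4^(4 + 1) + 4^4 + 4 = 1284; next = 1283
base 4: 1283 = 4^(4 + 1) + 4^4 + 3; at 5: 5^(5 + 1) + 5^5 + 3 = 18753; next = 18752
base 5: 18752 = 5^(5 + 1) + 5^5 + 2; at 6: 6^(6 + 1) + 6^6 + 2 = 326594; next = 326593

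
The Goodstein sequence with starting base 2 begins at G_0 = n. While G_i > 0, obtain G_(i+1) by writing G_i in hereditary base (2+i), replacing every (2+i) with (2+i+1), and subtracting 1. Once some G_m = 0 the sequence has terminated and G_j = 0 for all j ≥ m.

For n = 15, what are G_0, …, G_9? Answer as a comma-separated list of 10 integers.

15, 111, 1283, 18752, 326593, 6588344, 150994943, 3524450280, 100077777775, 3138578427934

(0) 15|_2 = 2^(2 + 1) + 2^2 + 2 + 1 ↦ 3^(3 + 1) + 3^3 + 3 + 1|_3 = 112 ⇒ 111
(1) 111|_3 = 3^(3 + 1) + 3^3 + 3 ↦ 4^(4 + 1) + 4^4 + 4|_4 = 1284 ⇒ 1283
(2) 1283|_4 = 4^(4 + 1) + 4^4 + 3 ↦ 5^(5 + 1) + 5^5 + 3|_5 = 18753 ⇒ 18752
(3) 18752|_5 = 5^(5 + 1) + 5^5 + 2 ↦ 6^(6 + 1) + 6^6 + 2|_6 = 326594 ⇒ 326593
(4) 326593|_6 = 6^(6 + 1) + 6^6 + 1 ↦ 7^(7 + 1) + 7^7 + 1|_7 = 6588345 ⇒ 6588344
(5) 6588344|_7 = 7^(7 + 1) + 7^7 ↦ 8^(8 + 1) + 8^8|_8 = 150994944 ⇒ 150994943
(6) 150994943|_8 = 8^(8 + 1) + 7·8^7 + 7·8^6 + 7·8^5 + 7·8^4 + 7·8^3 + 7·8^2 + 7·8 + 7 ↦ 9^(9 + 1) + 7·9^7 + 7·9^6 + 7·9^5 + 7·9^4 + 7·9^3 + 7·9^2 + 7·9 + 7|_9 = 3524450281 ⇒ 3524450280
(7) 3524450280|_9 = 9^(9 + 1) + 7·9^7 + 7·9^6 + 7·9^5 + 7·9^4 + 7·9^3 + 7·9^2 + 7·9 + 6 ↦ 10^(10 + 1) + 7·10^7 + 7·10^6 + 7·10^5 + 7·10^4 + 7·10^3 + 7·10^2 + 7·10 + 6|_10 = 100077777776 ⇒ 100077777775
(8) 100077777775|_10 = 10^(10 + 1) + 7·10^7 + 7·10^6 + 7·10^5 + 7·10^4 + 7·10^3 + 7·10^2 + 7·10 + 5 ↦ 11^(11 + 1) + 7·11^7 + 7·11^6 + 7·11^5 + 7·11^4 + 7·11^3 + 7·11^2 + 7·11 + 5|_11 = 3138578427935 ⇒ 3138578427934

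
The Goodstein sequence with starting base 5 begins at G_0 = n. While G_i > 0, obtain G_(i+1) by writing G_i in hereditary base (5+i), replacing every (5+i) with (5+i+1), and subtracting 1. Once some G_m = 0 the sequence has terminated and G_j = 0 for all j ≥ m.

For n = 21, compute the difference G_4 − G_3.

(0) 21|_5 = 4·5 + 1 ↦ 4·6 + 1|_6 = 25 ⇒ 24
(1) 24|_6 = 4·6 ↦ 4·7|_7 = 28 ⇒ 27
(2) 27|_7 = 3·7 + 6 ↦ 3·8 + 6|_8 = 30 ⇒ 29
(3) 29|_8 = 3·8 + 5 ↦ 3·9 + 5|_9 = 32 ⇒ 31

2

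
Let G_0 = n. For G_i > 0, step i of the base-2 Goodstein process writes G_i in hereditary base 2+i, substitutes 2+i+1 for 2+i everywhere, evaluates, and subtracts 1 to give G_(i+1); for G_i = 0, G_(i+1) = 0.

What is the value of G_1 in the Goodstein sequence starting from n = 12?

G_0 = 12. HB_2(12) = 2^(2 + 1) + 2^2. Bump = 108. G_1 = 107.
G_1 = 107. HB_3(107) = 3^(3 + 1) + 2·3^2 + 2·3 + 2. Bump = 1066. G_2 = 1065.

107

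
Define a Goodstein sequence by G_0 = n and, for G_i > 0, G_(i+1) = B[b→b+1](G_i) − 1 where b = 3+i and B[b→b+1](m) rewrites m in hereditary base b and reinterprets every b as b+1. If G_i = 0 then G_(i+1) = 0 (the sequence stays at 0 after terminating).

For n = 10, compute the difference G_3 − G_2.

3

10 —HB3→ 3^2 + 1 —bump→ 4^2 + 1 = 17 —(−1)→ 16
16 —HB4→ 4^2 —bump→ 5^2 = 25 —(−1)→ 24
24 —HB5→ 4·5 + 4 —bump→ 4·6 + 4 = 28 —(−1)→ 27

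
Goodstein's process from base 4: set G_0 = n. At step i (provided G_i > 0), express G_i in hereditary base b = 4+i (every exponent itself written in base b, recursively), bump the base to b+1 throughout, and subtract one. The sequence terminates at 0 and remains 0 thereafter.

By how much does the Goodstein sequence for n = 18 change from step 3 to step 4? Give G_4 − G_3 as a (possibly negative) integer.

5

[0] 18 ≡ 4^2 + 2 (base 4). Lift 5: 27. −1: 26.
[1] 26 ≡ 5^2 + 1 (base 5). Lift 6: 37. −1: 36.
[2] 36 ≡ 6^2 (base 6). Lift 7: 49. −1: 48.
[3] 48 ≡ 6·7 + 6 (base 7). Lift 8: 54. −1: 53.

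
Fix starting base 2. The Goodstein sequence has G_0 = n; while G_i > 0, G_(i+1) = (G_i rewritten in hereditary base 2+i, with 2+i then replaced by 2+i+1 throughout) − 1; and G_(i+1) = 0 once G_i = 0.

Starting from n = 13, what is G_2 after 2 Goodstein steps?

1279

[0] 13 ≡ 2^(2 + 1) + 2^2 + 1 (base 2). Lift 3: 109. −1: 108.
[1] 108 ≡ 3^(3 + 1) + 3^3 (base 3). Lift 4: 1280. −1: 1279.
[2] 1279 ≡ 4^(4 + 1) + 3·4^3 + 3·4^2 + 3·4 + 3 (base 4). Lift 5: 16093. −1: 16092.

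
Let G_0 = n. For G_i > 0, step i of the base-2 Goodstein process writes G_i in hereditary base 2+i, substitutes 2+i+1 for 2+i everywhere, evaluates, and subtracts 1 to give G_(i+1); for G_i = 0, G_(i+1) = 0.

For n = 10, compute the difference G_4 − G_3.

G_0=10  [base 2] 2^(2 + 1) + 2  →[2↦3]→  3^(3 + 1) + 3 = 84  −1 ⇒ G_1=83
G_1=83  [base 3] 3^(3 + 1) + 2  →[3↦4]→  4^(4 + 1) + 2 = 1026  −1 ⇒ G_2=1025
G_2=1025  [base 4] 4^(4 + 1) + 1  →[4↦5]→  5^(5 + 1) + 1 = 15626  −1 ⇒ G_3=15625
G_3=15625  [base 5] 5^(5 + 1)  →[5↦6]→  6^(6 + 1) = 279936  −1 ⇒ G_4=279935

264310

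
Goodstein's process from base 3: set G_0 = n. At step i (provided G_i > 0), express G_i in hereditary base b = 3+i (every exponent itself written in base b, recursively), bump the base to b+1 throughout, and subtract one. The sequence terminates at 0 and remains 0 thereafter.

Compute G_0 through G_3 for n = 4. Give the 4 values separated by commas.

step 0: 4 = 3 + 1; sub 4 for 3: 4 + 1; = 5; G_1 = 5−1 = 4
step 1: 4 = 4; sub 5 for 4: 5; = 5; G_2 = 5−1 = 4
step 2: 4 = 4; sub 6 for 5: 4; = 4; G_3 = 4−1 = 3

4, 4, 4, 3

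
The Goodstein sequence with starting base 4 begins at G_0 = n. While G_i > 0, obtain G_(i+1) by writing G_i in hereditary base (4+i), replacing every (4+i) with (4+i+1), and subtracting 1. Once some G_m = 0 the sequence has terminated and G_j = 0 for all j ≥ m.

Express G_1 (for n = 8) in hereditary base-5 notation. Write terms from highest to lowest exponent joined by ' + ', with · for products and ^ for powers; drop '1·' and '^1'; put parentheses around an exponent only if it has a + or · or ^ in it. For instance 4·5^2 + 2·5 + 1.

5 + 4

G_0 = 8. HB_4(8) = 2·4. Bump = 10. G_1 = 9.
G_1 = 9. HB_5(9) = 5 + 4. Bump = 10. G_2 = 9.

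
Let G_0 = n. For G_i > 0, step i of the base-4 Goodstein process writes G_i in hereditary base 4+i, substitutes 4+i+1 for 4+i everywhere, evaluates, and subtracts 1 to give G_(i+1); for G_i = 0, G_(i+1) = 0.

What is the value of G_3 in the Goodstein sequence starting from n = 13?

18

G_0 = 13. HB_4(13) = 3·4 + 1. Bump = 16. G_1 = 15.
G_1 = 15. HB_5(15) = 3·5. Bump = 18. G_2 = 17.
G_2 = 17. HB_6(17) = 2·6 + 5. Bump = 19. G_3 = 18.
G_3 = 18. HB_7(18) = 2·7 + 4. Bump = 20. G_4 = 19.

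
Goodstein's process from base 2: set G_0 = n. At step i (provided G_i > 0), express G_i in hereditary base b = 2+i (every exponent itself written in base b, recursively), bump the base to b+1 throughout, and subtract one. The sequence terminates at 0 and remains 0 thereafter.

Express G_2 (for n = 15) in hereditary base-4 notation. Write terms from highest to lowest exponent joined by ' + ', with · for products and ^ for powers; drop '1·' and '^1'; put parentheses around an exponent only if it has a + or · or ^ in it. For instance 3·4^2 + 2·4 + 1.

[0] 15 ≡ 2^(2 + 1) + 2^2 + 2 + 1 (base 2). Lift 3: 112. −1: 111.
[1] 111 ≡ 3^(3 + 1) + 3^3 + 3 (base 3). Lift 4: 1284. −1: 1283.
[2] 1283 ≡ 4^(4 + 1) + 4^4 + 3 (base 4). Lift 5: 18753. −1: 18752.

4^(4 + 1) + 4^4 + 3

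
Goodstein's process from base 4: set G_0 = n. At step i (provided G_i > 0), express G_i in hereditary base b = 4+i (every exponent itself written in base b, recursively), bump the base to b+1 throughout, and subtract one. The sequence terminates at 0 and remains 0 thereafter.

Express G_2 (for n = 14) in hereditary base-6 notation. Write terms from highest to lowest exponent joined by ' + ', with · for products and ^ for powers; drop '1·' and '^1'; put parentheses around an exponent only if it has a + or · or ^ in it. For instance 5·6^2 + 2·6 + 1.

G_0=14  [base 4] 3·4 + 2  →[4↦5]→  3·5 + 2 = 17  −1 ⇒ G_1=16
G_1=16  [base 5] 3·5 + 1  →[5↦6]→  3·6 + 1 = 19  −1 ⇒ G_2=18

3·6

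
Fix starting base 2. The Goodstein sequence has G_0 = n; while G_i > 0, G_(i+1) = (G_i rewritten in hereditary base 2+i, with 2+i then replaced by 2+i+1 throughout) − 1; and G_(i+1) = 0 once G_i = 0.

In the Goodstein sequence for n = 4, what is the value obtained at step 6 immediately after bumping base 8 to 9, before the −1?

174

G_0 = 4. HB_2(4) = 2^2. Bump = 27. G_1 = 26.
G_1 = 26. HB_3(26) = 2·3^2 + 2·3 + 2. Bump = 42. G_2 = 41.
G_2 = 41. HB_4(41) = 2·4^2 + 2·4 + 1. Bump = 61. G_3 = 60.
G_3 = 60. HB_5(60) = 2·5^2 + 2·5. Bump = 84. G_4 = 83.
G_4 = 83. HB_6(83) = 2·6^2 + 6 + 5. Bump = 110. G_5 = 109.
G_5 = 109. HB_7(109) = 2·7^2 + 7 + 4. Bump = 140. G_6 = 139.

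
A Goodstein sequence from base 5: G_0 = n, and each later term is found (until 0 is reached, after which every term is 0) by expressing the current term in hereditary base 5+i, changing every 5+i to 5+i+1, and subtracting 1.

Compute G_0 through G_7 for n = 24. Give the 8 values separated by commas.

[0] 24 ≡ 4·5 + 4 (base 5). Lift 6: 28. −1: 27.
[1] 27 ≡ 4·6 + 3 (base 6). Lift 7: 31. −1: 30.
[2] 30 ≡ 4·7 + 2 (base 7). Lift 8: 34. −1: 33.
[3] 33 ≡ 4·8 + 1 (base 8). Lift 9: 37. −1: 36.
[4] 36 ≡ 4·9 (base 9). Lift 10: 40. −1: 39.
[5] 39 ≡ 3·10 + 9 (base 10). Lift 11: 42. −1: 41.
[6] 41 ≡ 3·11 + 8 (base 11). Lift 12: 44. −1: 43.

24, 27, 30, 33, 36, 39, 41, 43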